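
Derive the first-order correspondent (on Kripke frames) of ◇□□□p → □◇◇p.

∀x ∀y ∀z ((xRy ∧ xRz) → ∃w (yR³w ∧ zR²w))

This is a Sahlqvist (Geach-type) schema ◇^1□^3p → □^1◇^2p.
Minimal-valuation argument: fix x; take any y with xR^1y and any z with xR^1z. Set V(p) to the set of worlds R-reachable from y in exactly 3 steps. Then □^3p holds at y, so the antecedent holds at x; validity forces ◇^2p at z, giving a w with zR^2w and yR^3w.
First-order correspondent: ∀x ∀y ∀z ((xRy ∧ xRz) → ∃w (yR³w ∧ zR²w)).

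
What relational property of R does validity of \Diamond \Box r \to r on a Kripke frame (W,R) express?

Replacing r by ¬r and contraposing gives the equivalent schema r → □◇r.
Suppose r→□◇r is valid. Take Rxy and set V(r)={x}. Then r at x, so □◇r at x, so ◇r at y, so some z with Ryz has r; z=x, i.e. Ryx.

symmetry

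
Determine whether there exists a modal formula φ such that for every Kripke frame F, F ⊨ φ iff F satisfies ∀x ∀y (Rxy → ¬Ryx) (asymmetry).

Not modally definable

Any modally definable frame class is closed under surjective bounded morphisms.
The 3-cycle (worlds 0,1,2 with 0→1→2→0) is asymmetric. Mapping every world to a single reflexive point • is a surjective bounded morphism, and the reflexive point is not asymmetric (R•• but asymmetry requires ¬R••).
So no modal formula (or set of formulas) defines exactly the asymmetric frames.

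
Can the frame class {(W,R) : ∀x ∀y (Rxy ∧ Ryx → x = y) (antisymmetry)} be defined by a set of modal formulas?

No

Any modally definable frame class is closed under surjective bounded morphisms.
The 4-cycle (worlds a,b,c,d with a→b→c→d→a) is antisymmetric. Sending even-indexed worlds to a and odd-indexed worlds to b is a surjective bounded morphism onto the two-world frame with a↔b, which is not antisymmetric.
So the class is not modally definable.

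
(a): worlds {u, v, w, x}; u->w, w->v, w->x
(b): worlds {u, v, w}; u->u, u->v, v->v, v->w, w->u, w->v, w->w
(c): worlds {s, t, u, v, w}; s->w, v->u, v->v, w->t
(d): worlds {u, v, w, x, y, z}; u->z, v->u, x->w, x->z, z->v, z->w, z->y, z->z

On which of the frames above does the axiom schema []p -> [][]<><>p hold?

Frame correspondent (Sahlqvist): forall x forall z (x R^2 z -> exists w (xRw & z R^2 w)) — i.e. a generalized confluence (Geach) condition.
(a): fails — uR²v but no t with uRt and vR²t.
(b): holds.
(c): fails — sR²t but no w* with sRw* and tR²w*.
(d): fails — uR²w but no t with uRt and wR²t.
Valid on: (b).

(b)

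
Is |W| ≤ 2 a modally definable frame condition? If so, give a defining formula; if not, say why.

No

If a class were modally definable it would be closed under disjoint unions (Goldblatt–Thomason).
Any modal formula valid on each of 3 disjoint one-world frames is valid on their disjoint union (validity is preserved under disjoint unions). Each one-world frame has |W|=1≤2, but the union has |W|=3.
So no modal formula (or set of formulas) defines exactly the |W|≤2 frames.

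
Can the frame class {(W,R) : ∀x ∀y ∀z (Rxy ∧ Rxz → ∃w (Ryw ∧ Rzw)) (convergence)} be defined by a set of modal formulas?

The condition is convergence. A defining modal formula is ◇□p → □◇p.

Definable; ◇□p → □◇p defines it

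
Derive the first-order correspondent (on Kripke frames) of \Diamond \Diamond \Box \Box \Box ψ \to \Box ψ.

This is a Sahlqvist (Geach-type) schema ◇^2□^3ψ → □^1◇^0ψ.
First-order correspondent: \forall x \forall y \forall z ((x R^2 y \wedge xRz) \to \exists w (y R^3 w \wedge z = w)).

\forall x \forall y \forall z ((x R^2 y \wedge xRz) \to \exists w (y R^3 w \wedge z = w))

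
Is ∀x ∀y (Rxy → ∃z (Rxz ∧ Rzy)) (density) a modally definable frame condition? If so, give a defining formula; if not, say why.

Yes: it is density, defined by the C4 schema □□r → □r.

Definable; □□r → □r defines it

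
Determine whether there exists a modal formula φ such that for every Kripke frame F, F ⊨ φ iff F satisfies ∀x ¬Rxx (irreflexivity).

Any modally definable frame class is closed under surjective bounded morphisms.
The 5-cycle (worlds w0,w1,w2,w3,w4 with w0→w1→w2→w3→w4→w0) is irreflexive, and the map sending every world to a single reflexive point • is a surjective bounded morphism (forth: every edge maps to (•,•); back: every world has a successor). So any modal formula valid on the 5-cycle is also valid on the reflexive point, which is not irreflexive.
So no modal formula (or set of formulas) defines exactly the irreflexive frames.

Not modally definable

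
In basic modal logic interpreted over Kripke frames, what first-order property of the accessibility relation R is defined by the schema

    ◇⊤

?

seriality: ∀x ∃y Rxy

◇⊤ holds at w iff w has a successor, so frame-validity of ◇⊤ is exactly seriality. Equivalently via □r → ◇r:
Suppose □r→◇r is valid. At any x set V(r)=W. Then □r at x, so ◇r at x, so x has a successor.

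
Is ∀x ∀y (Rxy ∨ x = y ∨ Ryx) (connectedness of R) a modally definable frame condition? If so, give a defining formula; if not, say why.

No — not modally definable

Any modally definable frame class is closed under disjoint unions.
Take 4 disjoint single-world reflexive frames: each is trivially connected, but their disjoint union has 4 worlds with no edge between distinct components, so it is not connected.
So the class is not modally definable.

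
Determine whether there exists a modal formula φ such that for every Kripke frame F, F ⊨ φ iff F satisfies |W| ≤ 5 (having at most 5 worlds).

No

Modal frame validity is preserved under disjoint unions.
Any modal formula valid on each of 6 disjoint one-world frames is valid on their disjoint union (validity is preserved under disjoint unions). Each one-world frame has |W|=1≤5, but the union has |W|=6.
Hence having at most 5 worlds is not modally definable.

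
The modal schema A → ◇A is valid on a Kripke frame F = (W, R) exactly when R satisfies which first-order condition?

reflexivity

Equivalently (dual form): □A → A.
Suppose □A→A is valid. At any x set V(A)={w : Rxw}. Then □A holds at x, so A holds at x, i.e. Rxx.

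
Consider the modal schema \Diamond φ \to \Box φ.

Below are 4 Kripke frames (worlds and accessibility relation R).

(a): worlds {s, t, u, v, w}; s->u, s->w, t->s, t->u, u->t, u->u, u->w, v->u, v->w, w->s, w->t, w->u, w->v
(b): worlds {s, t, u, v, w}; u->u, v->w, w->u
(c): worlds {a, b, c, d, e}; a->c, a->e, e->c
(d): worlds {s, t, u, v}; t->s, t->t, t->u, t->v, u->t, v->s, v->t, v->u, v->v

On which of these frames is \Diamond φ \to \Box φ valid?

Frame correspondent (Sahlqvist): \forall x \forall y \forall z (Rxy \wedge Rxz \to y = z) — i.e. partial functionality.
(a): fails — s sees both u and w.
(b): condition met.
(c): fails — a sees both c and e.
(d): fails — t sees both s and t.
Valid on: (b).

(b)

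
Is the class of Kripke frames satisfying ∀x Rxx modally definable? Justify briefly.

Yes: it is reflexivity, defined by the T schema □q → q.

Definable; □q → q defines it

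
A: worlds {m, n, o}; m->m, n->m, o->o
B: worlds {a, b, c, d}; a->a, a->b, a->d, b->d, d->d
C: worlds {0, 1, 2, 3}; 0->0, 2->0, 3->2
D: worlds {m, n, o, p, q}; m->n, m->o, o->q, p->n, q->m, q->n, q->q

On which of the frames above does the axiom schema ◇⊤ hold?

A

The schema corresponds to seriality: ∀x ∃y Rxy.
A: holds.
B: fails — world c has no successor.
C: fails — world 1 has no successor.
D: fails — world n has no successor.
Valid on: A.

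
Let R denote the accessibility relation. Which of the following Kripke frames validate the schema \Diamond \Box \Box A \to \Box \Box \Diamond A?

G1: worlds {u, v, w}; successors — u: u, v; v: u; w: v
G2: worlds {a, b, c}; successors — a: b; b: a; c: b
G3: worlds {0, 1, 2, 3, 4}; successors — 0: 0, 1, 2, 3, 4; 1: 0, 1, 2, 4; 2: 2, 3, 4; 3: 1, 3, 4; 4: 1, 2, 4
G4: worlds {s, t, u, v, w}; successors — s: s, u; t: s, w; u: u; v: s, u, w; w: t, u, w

G1, G2, G3

This is the axiom for a generalized confluence (Geach) condition; its first-order frame correspondent is \forall x \forall y \forall z ((xRy \wedge x R^2 z) \to \exists w (y R^2 w \wedge zRw)).
G1: condition met.
G2: condition met.
G3: condition met.
G4: fails — vRu, vR²t but no w* with uR²w* and tRw*.
Valid on: G1, G2, G3.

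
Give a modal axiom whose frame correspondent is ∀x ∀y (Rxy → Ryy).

□(□p → p)

The condition is shift-reflexivity. The T□ schema □(□p → p) defines it.
Suppose □(□p→p) is valid. Take Rxy and set V(p)={w : Ryw}. Then at y, □p holds; since □(□p→p) at x, □p→p at y, so p at y, i.e. Ryy.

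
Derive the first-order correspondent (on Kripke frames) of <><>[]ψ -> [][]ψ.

This is a Sahlqvist (Geach-type) schema ◇^2□^1ψ → □^2◇^0ψ.
First-order correspondent: forall x forall y forall z ((x R^2 y & x R^2 z) -> exists w (yRw & z = w)).

forall x forall y forall z ((x R^2 y & x R^2 z) -> exists w (yRw & z = w))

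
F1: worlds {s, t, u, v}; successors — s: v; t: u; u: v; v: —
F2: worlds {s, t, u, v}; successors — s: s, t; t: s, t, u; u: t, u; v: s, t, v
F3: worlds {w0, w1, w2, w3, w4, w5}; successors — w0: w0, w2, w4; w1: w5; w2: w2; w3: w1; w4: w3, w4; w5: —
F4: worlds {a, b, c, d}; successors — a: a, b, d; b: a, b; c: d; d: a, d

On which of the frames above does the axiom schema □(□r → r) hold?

F2, F4

The schema corresponds to shift-reflexivity: ∀x ∀y (Rxy → Ryy).
F1: fails — Rtu but not Ruu.
F2: condition met.
F3: fails — Rw1w5 but not Rw5w5.
F4: condition met.
Valid on: F2, F4.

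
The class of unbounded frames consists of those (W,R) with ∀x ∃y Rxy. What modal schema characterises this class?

This is seriality; the standard corresponding axiom is D: □p → ◇p.
Suppose □p→◇p is valid. At any x set V(p)=W. Then □p at x, so ◇p at x, so x has a successor.

□p → ◇p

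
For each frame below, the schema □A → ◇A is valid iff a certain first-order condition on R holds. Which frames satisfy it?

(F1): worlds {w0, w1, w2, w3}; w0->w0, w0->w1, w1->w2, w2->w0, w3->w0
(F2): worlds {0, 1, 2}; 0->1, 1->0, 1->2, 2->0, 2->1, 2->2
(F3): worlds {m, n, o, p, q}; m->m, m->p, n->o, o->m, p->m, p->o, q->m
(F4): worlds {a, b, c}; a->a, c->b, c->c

This is the axiom for seriality; its first-order frame correspondent is ∀x ∃y Rxy.
(F1): condition met.
(F2): condition met.
(F3): condition met.
(F4): fails — world b has no successor.
Valid on: (F1), (F2), (F3).

(F1), (F2), (F3)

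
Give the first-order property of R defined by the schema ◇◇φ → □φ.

∀x ∀y ∀z ((xR²y ∧ xRz) → ∃w (y = w ∧ z = w))

This is a Sahlqvist (Geach-type) schema ◇^2□^0φ → □^1◇^0φ.
Minimal-valuation argument: fix x; take any y with xR^2y and any z with xR^1z. Set V(φ) to the set of worlds R-reachable from y in exactly 0 steps. Then □^0φ holds at y, so the antecedent holds at x; validity forces ◇^0φ at z, giving a w with zR^0w and yR^0w.
First-order correspondent: ∀x ∀y ∀z ((xR²y ∧ xRz) → ∃w (y = w ∧ z = w)).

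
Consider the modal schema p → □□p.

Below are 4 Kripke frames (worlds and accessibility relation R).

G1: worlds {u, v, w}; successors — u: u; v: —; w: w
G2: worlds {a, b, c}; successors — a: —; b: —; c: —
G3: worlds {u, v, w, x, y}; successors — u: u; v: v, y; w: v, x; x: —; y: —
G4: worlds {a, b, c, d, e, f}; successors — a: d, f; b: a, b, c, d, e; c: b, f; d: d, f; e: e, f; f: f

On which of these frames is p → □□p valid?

G1, G2

The schema corresponds to a generalized confluence (Geach) condition: ∀x ∀z (xR²z → ∃w (x = w ∧ z = w)).
G1: holds.
G2: holds.
G3: fails — vR²y but v ≠ y.
G4: fails — aR²d but a ≠ d.
Valid on: G1, G2.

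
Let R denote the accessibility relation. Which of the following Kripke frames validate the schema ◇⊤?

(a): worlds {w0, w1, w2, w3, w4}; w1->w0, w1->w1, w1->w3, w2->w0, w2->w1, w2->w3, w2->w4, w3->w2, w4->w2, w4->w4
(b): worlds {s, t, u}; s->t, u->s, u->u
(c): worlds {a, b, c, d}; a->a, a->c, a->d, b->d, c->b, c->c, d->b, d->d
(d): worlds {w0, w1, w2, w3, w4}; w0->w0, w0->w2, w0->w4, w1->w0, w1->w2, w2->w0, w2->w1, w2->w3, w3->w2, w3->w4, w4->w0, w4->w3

The schema corresponds to seriality: ∀x ∃y Rxy.
(a): fails — world w0 has no successor.
(b): fails — world t has no successor.
(c): ✓.
(d): ✓.

(c), (d)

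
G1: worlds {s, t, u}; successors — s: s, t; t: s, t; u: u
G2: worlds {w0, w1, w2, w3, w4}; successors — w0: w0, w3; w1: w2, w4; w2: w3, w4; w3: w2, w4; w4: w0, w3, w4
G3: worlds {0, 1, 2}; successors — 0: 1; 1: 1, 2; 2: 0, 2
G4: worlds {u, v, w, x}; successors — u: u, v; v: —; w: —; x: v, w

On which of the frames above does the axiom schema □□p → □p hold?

G1, G3

Frame correspondent (Sahlqvist): ∀x ∀y (Rxy → ∃z (Rxz ∧ Rzy)) — i.e. density.
G1: satisfies the condition.
G2: fails — Rw1w2 but no z with Rw1z and Rzw2.
G3: satisfies the condition.
G4: fails — Rxw but no z with Rxz and Rzw.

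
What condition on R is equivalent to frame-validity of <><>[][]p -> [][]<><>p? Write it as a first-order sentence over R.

forall x forall y forall z ((x R^2 y & x R^2 z) -> exists w (y R^2 w & z R^2 w))

This is a Sahlqvist (Geach-type) schema ◇^2□^2p → □^2◇^2p.
First-order correspondent: forall x forall y forall z ((x R^2 y & x R^2 z) -> exists w (y R^2 w & z R^2 w)).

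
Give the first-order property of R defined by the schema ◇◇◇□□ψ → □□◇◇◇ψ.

This is a Sahlqvist (Geach-type) schema ◇^3□^2ψ → □^2◇^3ψ.
Minimal-valuation argument: fix x; take any y with xR^3y and any z with xR^2z. Set V(ψ) to the set of worlds R-reachable from y in exactly 2 steps. Then □^2ψ holds at y, so the antecedent holds at x; validity forces ◇^3ψ at z, giving a w with zR^3w and yR^2w.
First-order correspondent: ∀x ∀y ∀z ((xR³y ∧ xR²z) → ∃w (yR²w ∧ zR³w)).

∀x ∀y ∀z ((xR³y ∧ xR²z) → ∃w (yR²w ∧ zR³w))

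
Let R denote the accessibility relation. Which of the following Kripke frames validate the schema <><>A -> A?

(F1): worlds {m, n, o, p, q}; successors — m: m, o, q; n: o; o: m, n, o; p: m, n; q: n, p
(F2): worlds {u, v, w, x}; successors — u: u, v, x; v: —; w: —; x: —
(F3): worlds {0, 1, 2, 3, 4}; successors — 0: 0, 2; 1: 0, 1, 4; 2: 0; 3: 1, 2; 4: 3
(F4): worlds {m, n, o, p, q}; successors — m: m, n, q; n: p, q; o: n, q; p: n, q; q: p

This is the axiom for a generalized confluence (Geach) condition; its first-order frame correspondent is forall x forall y (x R^2 y -> exists w (y = w & x = w)).
(F1): fails — mR²n but n ≠ m.
(F2): fails — uR²v but v ≠ u.
(F3): fails — 0R²2 but 2 ≠ 0.
(F4): fails — mR²n but n ≠ m.
Valid on no frame.

none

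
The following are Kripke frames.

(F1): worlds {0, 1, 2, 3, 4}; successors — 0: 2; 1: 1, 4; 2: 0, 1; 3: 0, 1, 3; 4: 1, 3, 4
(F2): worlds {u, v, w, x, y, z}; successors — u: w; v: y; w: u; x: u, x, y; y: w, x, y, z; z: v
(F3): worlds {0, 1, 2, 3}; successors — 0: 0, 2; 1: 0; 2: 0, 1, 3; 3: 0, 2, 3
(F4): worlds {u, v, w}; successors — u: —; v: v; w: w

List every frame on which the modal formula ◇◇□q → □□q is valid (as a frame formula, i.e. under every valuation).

(F4)

The schema corresponds to a generalized confluence (Geach) condition: ∀x ∀y ∀z ((xR²y ∧ xR²z) → ∃w (yRw ∧ z = w)).
(F1): fails — 0R²0, 0R²0 but no w with 0Rw and 0=w.
(F2): fails — uR²u, uR²u but no t with uRt and u=t.
(F3): fails — 0R²0, 0R²1 but no w with 0Rw and 1=w.
(F4): satisfies the condition.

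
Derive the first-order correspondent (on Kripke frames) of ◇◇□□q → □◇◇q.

This is a Sahlqvist (Geach-type) schema ◇^2□^2q → □^1◇^2q.
Minimal-valuation argument: fix x; take any y with xR^2y and any z with xR^1z. Set V(q) to the set of worlds R-reachable from y in exactly 2 steps. Then □^2q holds at y, so the antecedent holds at x; validity forces ◇^2q at z, giving a w with zR^2w and yR^2w.
First-order correspondent: ∀x ∀y ∀z ((xR²y ∧ xRz) → ∃w (yR²w ∧ zR²w)).

∀x ∀y ∀z ((xR²y ∧ xRz) → ∃w (yR²w ∧ zR²w))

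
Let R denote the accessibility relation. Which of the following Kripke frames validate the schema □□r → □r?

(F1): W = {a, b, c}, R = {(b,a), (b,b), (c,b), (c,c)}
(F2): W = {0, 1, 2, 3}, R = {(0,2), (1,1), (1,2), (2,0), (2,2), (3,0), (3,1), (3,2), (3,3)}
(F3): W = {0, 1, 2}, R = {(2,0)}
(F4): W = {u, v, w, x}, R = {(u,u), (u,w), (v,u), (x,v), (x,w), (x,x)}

This is the axiom for density; its first-order frame correspondent is ∀x ∀y (Rxy → ∃z (Rxz ∧ Rzy)).
(F1): ✓.
(F2): ✓.
(F3): fails — R20 but no z with R2z and Rz0.
(F4): ✓.
Valid on: (F1), (F2), (F4).

(F1), (F2), (F4)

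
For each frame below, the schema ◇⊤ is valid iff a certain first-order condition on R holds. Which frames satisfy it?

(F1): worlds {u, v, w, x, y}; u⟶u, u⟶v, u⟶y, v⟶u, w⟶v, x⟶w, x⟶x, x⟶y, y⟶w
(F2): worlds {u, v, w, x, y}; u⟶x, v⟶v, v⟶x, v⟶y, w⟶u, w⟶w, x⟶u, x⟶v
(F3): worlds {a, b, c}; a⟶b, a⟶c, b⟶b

(F1)

The schema corresponds to seriality: ∀x ∃y Rxy.
(F1): holds.
(F2): fails — world y has no successor.
(F3): fails — world c has no successor.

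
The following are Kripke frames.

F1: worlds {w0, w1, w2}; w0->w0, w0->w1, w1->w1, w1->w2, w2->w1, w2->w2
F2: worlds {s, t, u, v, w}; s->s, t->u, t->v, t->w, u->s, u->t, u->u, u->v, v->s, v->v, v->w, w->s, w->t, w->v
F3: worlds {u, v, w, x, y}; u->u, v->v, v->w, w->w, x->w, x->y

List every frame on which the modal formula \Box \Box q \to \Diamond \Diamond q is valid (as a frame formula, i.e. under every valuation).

The schema corresponds to a generalized confluence (Geach) condition: \forall x \exists w (x R^2 w \wedge x R^2 w).
F1: ✓.
F2: ✓.
F3: fails — at y but no t with yR²t and yR²t.

F1, F2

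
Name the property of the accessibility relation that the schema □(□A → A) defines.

shift-reflexivity: ∀x ∀y (Rxy → Ryy)

This schema is the T□ axiom.
It corresponds to shift-reflexivity: ∀x ∀y (Rxy → Ryy).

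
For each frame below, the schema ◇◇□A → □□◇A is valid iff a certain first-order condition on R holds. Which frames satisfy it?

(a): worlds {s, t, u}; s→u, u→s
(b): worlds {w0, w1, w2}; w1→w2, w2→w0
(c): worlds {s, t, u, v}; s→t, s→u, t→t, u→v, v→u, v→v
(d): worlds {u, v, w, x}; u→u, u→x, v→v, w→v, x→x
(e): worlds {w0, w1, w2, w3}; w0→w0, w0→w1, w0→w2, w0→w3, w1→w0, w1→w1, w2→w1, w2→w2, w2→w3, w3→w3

(a), (d)

The schema corresponds to a generalized confluence (Geach) condition: ∀x ∀y ∀z ((xR²y ∧ xR²z) → ∃w (yRw ∧ zRw)).
(a): holds.
(b): fails — w1R²w0, w1R²w0 but no w with w0Rw and w0Rw.
(c): fails — sR²t, sR²v but no w with tRw and vRw.
(d): holds.
(e): fails — w0R²w1, w0R²w3 but no w with w1Rw and w3Rw.
Valid on: (a), (d).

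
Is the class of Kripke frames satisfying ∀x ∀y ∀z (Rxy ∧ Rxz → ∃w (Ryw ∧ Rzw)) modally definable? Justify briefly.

The condition is convergence. A defining modal formula is ◇□r → □◇r.
Suppose ◇□r→□◇r is valid. Take Rxy, Rxz and set V(r)={w : Ryw}. Then □r at y so ◇□r at x, so □◇r at x, so ◇r at z, giving w with Rzw and Ryw.

Yes, by ◇□r → □◇r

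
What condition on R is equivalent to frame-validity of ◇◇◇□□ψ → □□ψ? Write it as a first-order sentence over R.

∀x ∀y ∀z ((xR³y ∧ xR²z) → ∃w (yR²w ∧ z = w))

This is a Sahlqvist (Geach-type) schema ◇^3□^2ψ → □^2◇^0ψ.
Minimal-valuation argument: fix x; take any y with xR^3y and any z with xR^2z. Set V(ψ) to the set of worlds R-reachable from y in exactly 2 steps. Then □^2ψ holds at y, so the antecedent holds at x; validity forces ◇^0ψ at z, giving a w with zR^0w and yR^2w.
First-order correspondent: ∀x ∀y ∀z ((xR³y ∧ xR²z) → ∃w (yR²w ∧ z = w)).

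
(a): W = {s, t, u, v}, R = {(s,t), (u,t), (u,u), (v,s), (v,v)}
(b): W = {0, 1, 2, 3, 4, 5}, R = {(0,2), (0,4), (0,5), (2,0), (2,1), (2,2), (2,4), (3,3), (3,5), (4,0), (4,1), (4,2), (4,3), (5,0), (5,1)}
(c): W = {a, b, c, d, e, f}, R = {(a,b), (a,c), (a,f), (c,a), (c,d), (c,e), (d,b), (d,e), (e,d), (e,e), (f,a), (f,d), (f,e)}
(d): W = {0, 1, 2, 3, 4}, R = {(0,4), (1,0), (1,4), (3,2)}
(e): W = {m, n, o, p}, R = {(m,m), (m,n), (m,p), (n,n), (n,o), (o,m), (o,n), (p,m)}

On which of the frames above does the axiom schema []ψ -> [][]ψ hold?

(d)

The schema corresponds to transitivity: forall x forall y forall z (Rxy & Ryz -> Rxz).
(a): fails — Rvs and Rst but not Rvt.
(b): fails — R02 and R20 but not R00.
(c): fails — Rde and Red but not Rdd.
(d): ✓.
(e): fails — Rom and Rmp but not Rop.
Valid on: (d).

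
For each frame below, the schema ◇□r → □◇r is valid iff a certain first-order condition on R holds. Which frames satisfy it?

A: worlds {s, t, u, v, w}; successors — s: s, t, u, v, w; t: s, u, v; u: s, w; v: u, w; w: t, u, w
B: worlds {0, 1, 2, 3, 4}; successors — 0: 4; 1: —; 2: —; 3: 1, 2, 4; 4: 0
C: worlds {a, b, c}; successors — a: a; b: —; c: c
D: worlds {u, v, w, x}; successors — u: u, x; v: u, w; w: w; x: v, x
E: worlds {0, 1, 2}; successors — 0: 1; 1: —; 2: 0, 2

This is the axiom for convergence; its first-order frame correspondent is ∀x ∀y ∀z (Rxy ∧ Rxz → ∃w (Ryw ∧ Rzw)).
A: satisfies the condition.
B: fails — R34 and R32 but 4 and 2 have no common successor.
C: satisfies the condition.
D: fails — Rvw and Rvu but w and u have no common successor.
E: fails — R01 and R01 but 1 and 1 have no common successor.

A, C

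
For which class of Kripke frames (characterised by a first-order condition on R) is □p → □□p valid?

Suppose □p→□□p is valid. Take Rxy, Ryz and set V(p)={w : Rxw}. Then □p at x, so □□p at x, so □p at y, so p at z, i.e. Rxz.

Transitivity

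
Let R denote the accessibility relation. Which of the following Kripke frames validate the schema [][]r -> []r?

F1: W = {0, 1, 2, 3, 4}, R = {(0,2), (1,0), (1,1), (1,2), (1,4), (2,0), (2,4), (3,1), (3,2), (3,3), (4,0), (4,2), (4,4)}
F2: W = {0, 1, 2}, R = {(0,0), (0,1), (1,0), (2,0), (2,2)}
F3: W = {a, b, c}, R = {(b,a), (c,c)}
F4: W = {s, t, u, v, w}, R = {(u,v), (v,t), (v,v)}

F2, F4

The schema corresponds to density: forall x forall y (Rxy -> exists z (Rxz & Rzy)).
F1: fails — R02 but no z with R0z and Rz2.
F2: ✓.
F3: fails — Rba but no z with Rbz and Rza.
F4: ✓.
Valid on: F2, F4.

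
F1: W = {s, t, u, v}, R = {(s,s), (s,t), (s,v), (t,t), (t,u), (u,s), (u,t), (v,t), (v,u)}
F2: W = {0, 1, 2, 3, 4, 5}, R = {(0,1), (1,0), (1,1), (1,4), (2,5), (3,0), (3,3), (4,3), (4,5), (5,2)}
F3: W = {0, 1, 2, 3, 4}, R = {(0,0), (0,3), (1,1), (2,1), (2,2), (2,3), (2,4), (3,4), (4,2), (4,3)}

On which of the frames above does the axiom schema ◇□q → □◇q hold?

This is the axiom for convergence; its first-order frame correspondent is ∀x ∀y ∀z (Rxy ∧ Rxz → ∃w (Ryw ∧ Rzw)).
F1: satisfies the condition.
F2: fails — R10 and R14 but 0 and 4 have no common successor.
F3: fails — R00 and R03 but 0 and 3 have no common successor.

F1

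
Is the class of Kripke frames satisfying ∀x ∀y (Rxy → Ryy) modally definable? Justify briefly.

The condition is shift-reflexivity. A defining modal formula is □(□p → p).

Yes, by □(□p → p)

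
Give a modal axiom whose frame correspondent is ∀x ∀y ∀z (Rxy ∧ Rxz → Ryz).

The condition is the Euclidean property. The 5 schema ◇r → □◇r defines it.
Suppose ◇r→□◇r is valid. Take Rxy, Rxz and set V(r)={y}. Then ◇r at x, so □◇r at x, so ◇r at z, so some w with Rzw has r; w=y, i.e. Rzy. By symmetry of the argument, Ryz.

◇r → □◇r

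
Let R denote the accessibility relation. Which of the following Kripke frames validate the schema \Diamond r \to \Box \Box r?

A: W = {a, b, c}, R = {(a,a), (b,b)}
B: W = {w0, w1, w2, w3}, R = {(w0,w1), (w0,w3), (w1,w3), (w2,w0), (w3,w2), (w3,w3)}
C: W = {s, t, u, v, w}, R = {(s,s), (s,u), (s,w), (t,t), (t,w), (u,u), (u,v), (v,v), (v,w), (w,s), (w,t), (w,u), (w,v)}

The schema corresponds to a generalized confluence (Geach) condition: \forall x \forall y \forall z ((xRy \wedge x R^2 z) \to \exists w (y = w \wedge z = w)).
A: satisfies the condition.
B: fails — w0Rw1, w0R²w2 but w1 ≠ w2.
C: fails — sRs, sR²t but s ≠ t.

A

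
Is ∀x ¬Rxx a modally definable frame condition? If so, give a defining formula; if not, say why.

If a class were modally definable it would be closed under surjective bounded morphisms (Goldblatt–Thomason).
The 4-cycle (worlds a,b,c,d with a→b→c→d→a) is irreflexive, and the map sending every world to a single reflexive point • is a surjective bounded morphism (forth: every edge maps to (•,•); back: every world has a successor). So any modal formula valid on the 4-cycle is also valid on the reflexive point, which is not irreflexive.
Hence irreflexivity is not modally definable.

No — not modally definable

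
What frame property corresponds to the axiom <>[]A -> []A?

This is frame-equivalent to ◇A → □◇A (substitute ¬A for A and contrapose).
Suppose ◇A→□◇A is valid. Take Rxy, Rxz and set V(A)={y}. Then ◇A at x, so □◇A at x, so ◇A at z, so some w with Rzw has A; w=y, i.e. Rzy. By symmetry of the argument, Ryz.
Conversely, on a frame with the Euclidean property the schema holds at every world under every valuation.
So the correspondent is the Euclidean property.

the Euclidean property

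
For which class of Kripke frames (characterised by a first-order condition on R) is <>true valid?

seriality: forall x exists y Rxy

◇⊤ holds at w iff w has a successor, so frame-validity of ◇⊤ is exactly seriality. Equivalently via □q → ◇q:
Suppose □q→◇q is valid. At any x set V(q)=W. Then □q at x, so ◇q at x, so x has a successor.
The converse is a direct semantic check.
So the correspondent is seriality.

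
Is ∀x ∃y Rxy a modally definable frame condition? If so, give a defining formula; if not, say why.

This is a Sahlqvist condition; the D axiom □r → ◇r defines it.
Suppose □r→◇r is valid. At any x set V(r)=W. Then □r at x, so ◇r at x, so x has a successor.

Yes — defined by □r → ◇r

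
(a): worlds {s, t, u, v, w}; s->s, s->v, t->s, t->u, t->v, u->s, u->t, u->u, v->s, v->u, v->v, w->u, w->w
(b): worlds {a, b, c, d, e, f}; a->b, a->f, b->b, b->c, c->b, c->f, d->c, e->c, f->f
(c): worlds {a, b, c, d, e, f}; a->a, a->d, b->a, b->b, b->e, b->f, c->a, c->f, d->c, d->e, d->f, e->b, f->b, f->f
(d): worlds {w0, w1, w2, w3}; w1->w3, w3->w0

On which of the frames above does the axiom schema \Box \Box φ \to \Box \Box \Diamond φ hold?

The schema corresponds to a generalized confluence (Geach) condition: \forall x \forall z (x R^2 z \to \exists w (x R^2 w \wedge zRw)).
(a): condition met.
(b): condition met.
(c): fails — aR²e but no w with aR²w and eRw.
(d): fails — w1R²w0 but no w with w1R²w and w0Rw.

(a), (b)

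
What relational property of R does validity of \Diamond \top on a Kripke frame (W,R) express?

This is a form of the D axiom.
It corresponds to seriality: \forall x \exists y Rxy.

Seriality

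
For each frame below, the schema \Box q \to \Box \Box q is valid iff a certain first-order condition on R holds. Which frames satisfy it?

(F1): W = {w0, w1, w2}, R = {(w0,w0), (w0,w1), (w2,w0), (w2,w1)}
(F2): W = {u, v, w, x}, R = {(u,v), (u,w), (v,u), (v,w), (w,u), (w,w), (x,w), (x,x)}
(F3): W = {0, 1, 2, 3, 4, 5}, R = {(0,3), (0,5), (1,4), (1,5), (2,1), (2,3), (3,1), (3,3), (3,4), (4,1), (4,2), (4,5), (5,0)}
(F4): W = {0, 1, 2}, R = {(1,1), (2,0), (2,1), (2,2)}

Frame correspondent (Sahlqvist): \forall x \forall y \forall z (Rxy \wedge Ryz \to Rxz) — i.e. transitivity.
(F1): holds.
(F2): fails — Ruv and Rvu but not Ruu.
(F3): fails — R34 and R45 but not R35.
(F4): holds.

(F1), (F4)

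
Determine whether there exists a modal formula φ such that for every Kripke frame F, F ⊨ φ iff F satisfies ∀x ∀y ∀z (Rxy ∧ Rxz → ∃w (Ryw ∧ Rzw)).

This is a Sahlqvist condition; the .2 axiom ◇□q → □◇q defines it.

Definable; ◇□q → □◇q defines it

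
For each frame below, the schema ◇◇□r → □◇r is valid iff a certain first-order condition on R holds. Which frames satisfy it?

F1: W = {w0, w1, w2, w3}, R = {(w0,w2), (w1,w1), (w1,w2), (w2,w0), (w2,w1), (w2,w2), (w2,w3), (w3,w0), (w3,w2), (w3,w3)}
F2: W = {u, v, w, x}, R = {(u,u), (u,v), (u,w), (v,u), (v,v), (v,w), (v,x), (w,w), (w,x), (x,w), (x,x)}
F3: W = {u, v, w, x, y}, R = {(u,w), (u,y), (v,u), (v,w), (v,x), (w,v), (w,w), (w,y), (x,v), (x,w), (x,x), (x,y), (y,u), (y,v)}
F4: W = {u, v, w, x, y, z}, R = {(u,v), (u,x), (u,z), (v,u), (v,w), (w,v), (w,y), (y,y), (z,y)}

The schema corresponds to a generalized confluence (Geach) condition: ∀x ∀y ∀z ((xR²y ∧ xRz) → ∃w (yRw ∧ zRw)).
F1: satisfies the condition.
F2: satisfies the condition.
F3: fails — uR²u, uRy but no t with uRt and yRt.
F4: fails — uR²u, uRv but no t with uRt and vRt.

F1, F2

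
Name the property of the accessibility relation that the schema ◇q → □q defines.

Partial functionality

This is the CD axiom.
It corresponds to partial functionality: ∀x ∀y ∀z (Rxy ∧ Rxz → y = z).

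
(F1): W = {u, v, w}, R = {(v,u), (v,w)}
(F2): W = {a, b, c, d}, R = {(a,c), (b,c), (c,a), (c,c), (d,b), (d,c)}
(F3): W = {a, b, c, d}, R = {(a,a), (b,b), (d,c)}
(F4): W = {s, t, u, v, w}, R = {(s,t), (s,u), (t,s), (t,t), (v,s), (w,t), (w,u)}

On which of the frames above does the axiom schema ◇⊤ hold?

Frame correspondent (Sahlqvist): ∀x ∃y Rxy — i.e. seriality.
(F1): fails — world u has no successor.
(F2): condition met.
(F3): fails — world c has no successor.
(F4): fails — world u has no successor.

(F2)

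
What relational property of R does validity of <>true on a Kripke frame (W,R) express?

This is a form of the D axiom.
Its frame correspondent is seriality — forall x exists y Rxy.

seriality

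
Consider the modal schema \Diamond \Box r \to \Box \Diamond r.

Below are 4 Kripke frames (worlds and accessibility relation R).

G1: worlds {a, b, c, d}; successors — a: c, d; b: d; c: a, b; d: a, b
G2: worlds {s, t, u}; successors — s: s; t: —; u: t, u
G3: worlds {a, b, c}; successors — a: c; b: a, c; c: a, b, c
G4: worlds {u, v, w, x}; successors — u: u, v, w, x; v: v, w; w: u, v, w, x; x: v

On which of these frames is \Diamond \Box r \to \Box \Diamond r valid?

This is the axiom for convergence; its first-order frame correspondent is \forall x \forall y \forall z (Rxy \wedge Rxz \to \exists w (Ryw \wedge Rzw)).
G1: satisfies the condition.
G2: fails — Rut and Rut but t and t have no common successor.
G3: satisfies the condition.
G4: satisfies the condition.
Valid on: G1, G3, G4.

G1, G3, G4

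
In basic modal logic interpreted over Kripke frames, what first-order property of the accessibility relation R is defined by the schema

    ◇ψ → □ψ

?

This is the CD axiom.
It corresponds to partial functionality: ∀x ∀y ∀z (Rxy ∧ Rxz → y = z).

partial functionality: ∀x ∀y ∀z (Rxy ∧ Rxz → y = z)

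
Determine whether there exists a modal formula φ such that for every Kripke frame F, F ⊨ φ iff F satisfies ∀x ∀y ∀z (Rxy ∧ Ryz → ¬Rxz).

No — not modally definable

If a class were modally definable it would be closed under surjective bounded morphisms (Goldblatt–Thomason).
The 5-cycle (worlds 0,1,2,3,4 with 0→1→2→3→4→0) is intransitive. Mapping every world to a single reflexive point • is a surjective bounded morphism; the reflexive point is not intransitive (R••∧R•• but R••).
So no modal formula (or set of formulas) defines exactly the intransitive frames.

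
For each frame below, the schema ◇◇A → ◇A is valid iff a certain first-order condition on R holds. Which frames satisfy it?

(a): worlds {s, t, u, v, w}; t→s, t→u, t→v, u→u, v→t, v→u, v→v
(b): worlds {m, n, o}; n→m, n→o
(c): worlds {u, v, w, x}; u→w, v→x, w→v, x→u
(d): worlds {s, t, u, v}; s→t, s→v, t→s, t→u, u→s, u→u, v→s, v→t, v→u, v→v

(b)

The schema corresponds to transitivity: ∀x ∀y ∀z (Rxy ∧ Ryz → Rxz).
(a): fails — Rtv and Rvt but not Rtt.
(b): ✓.
(c): fails — Rxu and Ruw but not Rxw.
(d): fails — Rus and Rsv but not Ruv.
Valid on: (b).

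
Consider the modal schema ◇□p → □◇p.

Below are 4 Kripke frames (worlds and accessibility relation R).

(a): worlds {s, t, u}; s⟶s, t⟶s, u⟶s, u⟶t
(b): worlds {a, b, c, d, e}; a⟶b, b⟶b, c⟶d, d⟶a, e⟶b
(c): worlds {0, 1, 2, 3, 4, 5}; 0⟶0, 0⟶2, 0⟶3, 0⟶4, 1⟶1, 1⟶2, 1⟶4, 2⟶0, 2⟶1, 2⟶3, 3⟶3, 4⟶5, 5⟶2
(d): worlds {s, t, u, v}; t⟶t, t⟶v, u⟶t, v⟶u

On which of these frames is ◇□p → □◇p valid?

(a), (b)

This is the axiom for convergence; its first-order frame correspondent is ∀x ∀y ∀z (Rxy ∧ Rxz → ∃w (Ryw ∧ Rzw)).
(a): condition met.
(b): condition met.
(c): fails — R00 and R04 but 0 and 4 have no common successor.
(d): fails — Rtt and Rtv but t and v have no common successor.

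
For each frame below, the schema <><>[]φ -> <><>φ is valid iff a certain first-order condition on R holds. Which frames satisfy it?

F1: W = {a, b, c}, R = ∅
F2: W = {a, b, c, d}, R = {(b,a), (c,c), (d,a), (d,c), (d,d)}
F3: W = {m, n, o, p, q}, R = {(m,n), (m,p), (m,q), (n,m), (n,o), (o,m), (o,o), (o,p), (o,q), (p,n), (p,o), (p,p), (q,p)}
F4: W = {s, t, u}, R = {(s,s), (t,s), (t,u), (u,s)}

This is the axiom for a generalized confluence (Geach) condition; its first-order frame correspondent is forall x forall y (x R^2 y -> exists w (yRw & x R^2 w)).
F1: condition met.
F2: fails — dR²a but no w with aRw and dR²w.
F3: condition met.
F4: condition met.

F1, F3, F4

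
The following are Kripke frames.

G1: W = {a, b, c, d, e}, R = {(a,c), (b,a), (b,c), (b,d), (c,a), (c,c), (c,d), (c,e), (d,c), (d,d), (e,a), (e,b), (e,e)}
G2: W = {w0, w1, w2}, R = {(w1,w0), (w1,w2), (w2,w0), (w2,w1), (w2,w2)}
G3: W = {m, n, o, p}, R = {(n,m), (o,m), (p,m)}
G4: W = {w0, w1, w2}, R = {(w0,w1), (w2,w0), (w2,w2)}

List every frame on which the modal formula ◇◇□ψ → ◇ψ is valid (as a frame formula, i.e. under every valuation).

The schema corresponds to a generalized confluence (Geach) condition: ∀x ∀y (xR²y → ∃w (yRw ∧ xRw)).
G1: fails — aR²e but no w with eRw and aRw.
G2: fails — w1R²w0 but no w with w0Rw and w1Rw.
G3: condition met.
G4: fails — w2R²w0 but no w with w0Rw and w2Rw.
Valid on: G3.

G3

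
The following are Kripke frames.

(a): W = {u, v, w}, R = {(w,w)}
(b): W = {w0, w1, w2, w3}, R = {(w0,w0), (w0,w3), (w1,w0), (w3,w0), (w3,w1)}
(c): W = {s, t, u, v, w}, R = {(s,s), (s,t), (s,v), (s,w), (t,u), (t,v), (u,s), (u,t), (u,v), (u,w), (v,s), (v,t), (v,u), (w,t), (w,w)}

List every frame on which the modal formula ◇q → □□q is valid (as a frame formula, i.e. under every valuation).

Frame correspondent (Sahlqvist): ∀x ∀y ∀z ((xRy ∧ xR²z) → ∃w (y = w ∧ z = w)) — i.e. a generalized confluence (Geach) condition.
(a): ✓.
(b): fails — w0Rw0, w0R²w1 but w0 ≠ w1.
(c): fails — sRs, sR²t but s ≠ t.
Valid on: (a).

(a)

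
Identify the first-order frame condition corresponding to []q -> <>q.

Suppose □q→◇q is valid. At any x set V(q)=W. Then □q at x, so ◇q at x, so x has a successor.
Conversely, on a frame with seriality the schema holds at every world under every valuation.
So the correspondent is seriality.

seriality: forall x exists y Rxy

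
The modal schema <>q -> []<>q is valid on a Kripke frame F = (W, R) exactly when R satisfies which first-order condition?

This schema is the 5 axiom.
It corresponds to the Euclidean property: forall x forall y forall z (Rxy & Rxz -> Ryz).

the Euclidean property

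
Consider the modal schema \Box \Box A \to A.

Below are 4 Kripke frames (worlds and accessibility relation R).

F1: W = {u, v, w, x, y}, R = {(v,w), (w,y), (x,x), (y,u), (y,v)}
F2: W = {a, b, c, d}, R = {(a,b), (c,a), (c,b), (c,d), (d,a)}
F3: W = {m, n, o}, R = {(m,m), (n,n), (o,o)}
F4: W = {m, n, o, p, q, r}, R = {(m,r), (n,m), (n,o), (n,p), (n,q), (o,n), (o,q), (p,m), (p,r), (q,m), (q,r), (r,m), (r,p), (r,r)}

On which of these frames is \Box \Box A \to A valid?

F3

This is the axiom for a generalized confluence (Geach) condition; its first-order frame correspondent is \forall x \exists w (x R^2 w \wedge x = w).
F1: fails — at u but no t with uR²t and u=t.
F2: fails — at a but no w with aR²w and a=w.
F3: holds.
F4: fails — at q but no w with qR²w and q=w.
Valid on: F3.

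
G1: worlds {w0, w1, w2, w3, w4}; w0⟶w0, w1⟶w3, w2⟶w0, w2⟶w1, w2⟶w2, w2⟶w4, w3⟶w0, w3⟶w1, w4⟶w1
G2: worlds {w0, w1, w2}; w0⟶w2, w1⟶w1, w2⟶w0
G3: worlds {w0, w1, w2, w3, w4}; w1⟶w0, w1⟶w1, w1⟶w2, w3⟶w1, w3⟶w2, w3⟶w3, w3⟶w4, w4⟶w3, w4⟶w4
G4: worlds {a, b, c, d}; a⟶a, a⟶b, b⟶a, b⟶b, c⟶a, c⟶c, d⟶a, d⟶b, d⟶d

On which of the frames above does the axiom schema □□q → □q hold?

The schema corresponds to density: ∀x ∀y (Rxy → ∃z (Rxz ∧ Rzy)).
G1: fails — Rw3w1 but no z with Rw3z and Rzw1.
G2: fails — Rw0w2 but no z with Rw0z and Rzw2.
G3: satisfies the condition.
G4: satisfies the condition.

G3, G4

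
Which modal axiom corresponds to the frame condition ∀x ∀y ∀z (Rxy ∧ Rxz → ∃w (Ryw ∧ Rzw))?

The condition is convergence. The .2 schema ◇□ψ → □◇ψ defines it.

◇□ψ → □◇ψ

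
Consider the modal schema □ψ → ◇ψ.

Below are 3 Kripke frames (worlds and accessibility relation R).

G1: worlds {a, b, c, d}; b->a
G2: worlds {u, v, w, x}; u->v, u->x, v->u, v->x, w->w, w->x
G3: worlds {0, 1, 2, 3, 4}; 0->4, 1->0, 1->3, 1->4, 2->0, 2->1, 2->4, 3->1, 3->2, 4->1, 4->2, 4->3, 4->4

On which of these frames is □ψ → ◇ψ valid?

G3

This is the axiom for seriality; its first-order frame correspondent is ∀x ∃y Rxy.
G1: fails — world a has no successor.
G2: fails — world x has no successor.
G3: satisfies the condition.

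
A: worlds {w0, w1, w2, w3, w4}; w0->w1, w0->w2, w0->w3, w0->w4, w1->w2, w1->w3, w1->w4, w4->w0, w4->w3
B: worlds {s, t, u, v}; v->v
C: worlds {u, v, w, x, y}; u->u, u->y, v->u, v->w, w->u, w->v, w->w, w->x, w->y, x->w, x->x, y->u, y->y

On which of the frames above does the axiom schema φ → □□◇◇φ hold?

This is the axiom for a generalized confluence (Geach) condition; its first-order frame correspondent is ∀x ∀z (xR²z → ∃w (x = w ∧ zR²w)).
A: fails — w0R²w2 but no w with w0=w and w2R²w.
B: satisfies the condition.
C: fails — vR²u but no t with v=t and uR²t.

B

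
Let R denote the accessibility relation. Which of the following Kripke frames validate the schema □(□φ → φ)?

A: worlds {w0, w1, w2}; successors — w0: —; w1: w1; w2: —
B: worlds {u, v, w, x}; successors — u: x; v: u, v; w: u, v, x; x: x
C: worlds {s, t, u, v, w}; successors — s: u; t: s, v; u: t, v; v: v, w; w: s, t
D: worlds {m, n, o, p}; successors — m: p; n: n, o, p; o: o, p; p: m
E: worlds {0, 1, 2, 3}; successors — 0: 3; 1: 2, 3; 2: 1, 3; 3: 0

A

Frame correspondent (Sahlqvist): ∀x ∀y (Rxy → Ryy) — i.e. shift-reflexivity.
A: condition met.
B: fails — Rwu but not Ruu.
C: fails — Rwt but not Rtt.
D: fails — Rop but not Rpp.
E: fails — R12 but not R22.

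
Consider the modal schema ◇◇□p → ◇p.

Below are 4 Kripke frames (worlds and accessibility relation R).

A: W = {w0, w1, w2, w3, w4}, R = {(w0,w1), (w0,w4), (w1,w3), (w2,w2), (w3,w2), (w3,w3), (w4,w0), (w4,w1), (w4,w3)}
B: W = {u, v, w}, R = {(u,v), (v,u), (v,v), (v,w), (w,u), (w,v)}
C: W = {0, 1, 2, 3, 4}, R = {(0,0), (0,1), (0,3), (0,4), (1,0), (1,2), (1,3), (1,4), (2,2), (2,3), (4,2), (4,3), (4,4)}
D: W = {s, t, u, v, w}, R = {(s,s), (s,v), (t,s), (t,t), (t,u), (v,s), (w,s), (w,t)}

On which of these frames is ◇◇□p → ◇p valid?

B

Frame correspondent (Sahlqvist): ∀x ∀y (xR²y → ∃w (yRw ∧ xRw)) — i.e. a generalized confluence (Geach) condition.
A: fails — w0R²w1 but no w with w1Rw and w0Rw.
B: condition met.
C: fails — 0R²3 but no w with 3Rw and 0Rw.
D: fails — tR²u but no w* with uRw* and tRw*.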